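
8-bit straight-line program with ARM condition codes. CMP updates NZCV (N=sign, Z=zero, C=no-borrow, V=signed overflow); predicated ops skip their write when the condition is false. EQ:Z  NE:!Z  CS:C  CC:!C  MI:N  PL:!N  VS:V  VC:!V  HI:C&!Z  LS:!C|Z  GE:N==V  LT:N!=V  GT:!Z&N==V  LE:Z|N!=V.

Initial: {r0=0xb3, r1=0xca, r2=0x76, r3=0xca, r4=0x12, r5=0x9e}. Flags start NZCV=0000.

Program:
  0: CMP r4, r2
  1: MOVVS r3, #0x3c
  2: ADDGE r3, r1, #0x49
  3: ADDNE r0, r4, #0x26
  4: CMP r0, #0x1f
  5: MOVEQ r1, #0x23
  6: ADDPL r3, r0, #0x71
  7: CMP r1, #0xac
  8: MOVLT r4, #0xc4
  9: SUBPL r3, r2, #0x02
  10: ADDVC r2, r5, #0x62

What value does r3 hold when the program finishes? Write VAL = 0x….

VAL = 0x74

[0] flags=1000 → (cmp)
[1] flags=1000 VS?F → skip
[2] flags=1000 GE?F → skip
[3] flags=1000 NE?T → r0=0x38
[4] flags=0010 → (cmp)
[5] flags=0010 EQ?F → skip
[6] flags=0010 PL?T → r3=0xa9
[7] flags=0010 → (cmp)
[8] flags=0010 LT?F → skip
[9] flags=0010 PL?T → r3=0x74
[10] flags=0010 VC?T → r2=0x00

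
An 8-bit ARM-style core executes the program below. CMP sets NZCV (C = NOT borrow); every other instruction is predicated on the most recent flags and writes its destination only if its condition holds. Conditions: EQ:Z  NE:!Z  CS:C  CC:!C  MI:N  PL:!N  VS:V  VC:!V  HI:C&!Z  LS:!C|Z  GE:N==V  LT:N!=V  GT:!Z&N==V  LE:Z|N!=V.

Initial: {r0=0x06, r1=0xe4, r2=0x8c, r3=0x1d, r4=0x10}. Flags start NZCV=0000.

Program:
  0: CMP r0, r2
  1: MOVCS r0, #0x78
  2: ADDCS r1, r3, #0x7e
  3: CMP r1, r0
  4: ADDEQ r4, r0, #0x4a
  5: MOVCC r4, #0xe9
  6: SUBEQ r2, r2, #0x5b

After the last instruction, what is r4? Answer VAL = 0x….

VAL = 0x10

[0] flags=0000 → (cmp)
[1] flags=0000 CS?F → skip
[2] flags=0000 CS?F → skip
[3] flags=1010 → (cmp)
[4] flags=1010 EQ?F → skip
[5] flags=1010 CC?F → skip
[6] flags=1010 EQ?F → skip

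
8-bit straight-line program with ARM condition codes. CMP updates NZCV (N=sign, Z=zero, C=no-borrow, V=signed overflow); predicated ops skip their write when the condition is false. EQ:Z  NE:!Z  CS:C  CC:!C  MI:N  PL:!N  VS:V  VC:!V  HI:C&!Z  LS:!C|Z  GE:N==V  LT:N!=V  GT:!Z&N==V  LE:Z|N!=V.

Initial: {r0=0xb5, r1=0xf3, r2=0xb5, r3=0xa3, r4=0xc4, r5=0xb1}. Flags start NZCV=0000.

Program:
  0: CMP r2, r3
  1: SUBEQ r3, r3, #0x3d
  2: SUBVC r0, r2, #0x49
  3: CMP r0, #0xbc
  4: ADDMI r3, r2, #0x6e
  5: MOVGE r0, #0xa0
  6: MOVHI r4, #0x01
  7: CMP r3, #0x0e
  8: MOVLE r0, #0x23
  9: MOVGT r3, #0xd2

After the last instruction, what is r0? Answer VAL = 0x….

[0] flags=0010 → (cmp)
[1] flags=0010 EQ?F → skip
[2] flags=0010 VC?T → r0=0x6c
[3] flags=1001 → (cmp)
[4] flags=1001 MI?T → r3=0x23
[5] flags=1001 GE?T → r0=0xa0
[6] flags=1001 HI?F → skip
[7] flags=0010 → (cmp)
[8] flags=0010 LE?F → skip
[9] flags=0010 GT?T → r3=0xd2

VAL = 0xa0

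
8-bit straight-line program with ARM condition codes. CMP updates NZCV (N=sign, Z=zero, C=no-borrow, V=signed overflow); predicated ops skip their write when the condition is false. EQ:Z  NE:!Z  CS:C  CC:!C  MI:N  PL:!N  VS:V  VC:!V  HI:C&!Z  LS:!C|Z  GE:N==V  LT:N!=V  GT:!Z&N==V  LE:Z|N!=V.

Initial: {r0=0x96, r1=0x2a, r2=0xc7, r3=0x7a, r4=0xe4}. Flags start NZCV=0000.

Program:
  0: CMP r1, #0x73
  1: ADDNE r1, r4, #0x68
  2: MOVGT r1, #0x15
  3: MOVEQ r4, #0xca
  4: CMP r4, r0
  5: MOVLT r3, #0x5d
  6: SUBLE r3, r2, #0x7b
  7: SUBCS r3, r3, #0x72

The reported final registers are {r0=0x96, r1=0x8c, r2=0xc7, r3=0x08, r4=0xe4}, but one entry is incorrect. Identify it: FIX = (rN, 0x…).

FIX = (r1, 0x4c)

[0] flags=1000 → (cmp)
[1] flags=1000 NE?T → r1=0x4c
[2] flags=1000 GT?F → skip
[3] flags=1000 EQ?F → skip
[4] flags=0010 → (cmp)
[5] flags=0010 LT?F → skip
[6] flags=0010 LE?F → skip
[7] flags=0010 CS?T → r3=0x08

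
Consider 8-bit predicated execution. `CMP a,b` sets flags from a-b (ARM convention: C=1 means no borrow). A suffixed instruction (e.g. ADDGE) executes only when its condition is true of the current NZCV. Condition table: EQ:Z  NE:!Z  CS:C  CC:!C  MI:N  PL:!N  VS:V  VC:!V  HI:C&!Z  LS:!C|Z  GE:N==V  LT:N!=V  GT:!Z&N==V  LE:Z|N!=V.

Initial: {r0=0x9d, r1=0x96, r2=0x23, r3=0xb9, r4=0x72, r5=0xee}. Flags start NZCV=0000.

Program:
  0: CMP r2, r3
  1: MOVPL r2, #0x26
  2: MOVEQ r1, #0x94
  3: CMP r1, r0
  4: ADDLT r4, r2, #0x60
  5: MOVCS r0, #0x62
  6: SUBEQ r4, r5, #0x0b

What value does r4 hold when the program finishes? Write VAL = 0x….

VAL = 0x86

0: ✓ CMP  NZCV=0000
1: ✓ MOVPL  r2←0x26
2: · MOVEQ
3: ✓ CMP  NZCV=1000
4: ✓ ADDLT  r4←0x86
5: · MOVCS
6: · SUBEQ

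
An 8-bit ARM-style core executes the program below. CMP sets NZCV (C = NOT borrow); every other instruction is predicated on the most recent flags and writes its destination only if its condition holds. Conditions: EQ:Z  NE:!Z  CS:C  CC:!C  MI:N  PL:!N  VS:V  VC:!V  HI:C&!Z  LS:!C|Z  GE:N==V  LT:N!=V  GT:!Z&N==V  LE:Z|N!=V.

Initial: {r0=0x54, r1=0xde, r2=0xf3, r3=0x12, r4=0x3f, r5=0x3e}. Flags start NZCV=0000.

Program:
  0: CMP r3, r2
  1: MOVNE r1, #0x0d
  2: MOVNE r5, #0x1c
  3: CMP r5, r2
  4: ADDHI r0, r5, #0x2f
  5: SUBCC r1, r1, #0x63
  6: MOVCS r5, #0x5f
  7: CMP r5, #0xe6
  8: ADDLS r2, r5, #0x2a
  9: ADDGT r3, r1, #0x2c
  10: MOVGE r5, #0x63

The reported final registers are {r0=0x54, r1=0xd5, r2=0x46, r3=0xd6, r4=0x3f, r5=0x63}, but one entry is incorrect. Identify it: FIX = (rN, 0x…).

FIX = (r1, 0xaa)

0: ✓ CMP  NZCV=0000
1: ✓ MOVNE  r1←0x0d
2: ✓ MOVNE  r5←0x1c
3: ✓ CMP  NZCV=0000
4: · ADDHI
5: ✓ SUBCC  r1←0xaa
6: · MOVCS
7: ✓ CMP  NZCV=0000
8: ✓ ADDLS  r2←0x46
9: ✓ ADDGT  r3←0xd6
10: ✓ MOVGE  r5←0x63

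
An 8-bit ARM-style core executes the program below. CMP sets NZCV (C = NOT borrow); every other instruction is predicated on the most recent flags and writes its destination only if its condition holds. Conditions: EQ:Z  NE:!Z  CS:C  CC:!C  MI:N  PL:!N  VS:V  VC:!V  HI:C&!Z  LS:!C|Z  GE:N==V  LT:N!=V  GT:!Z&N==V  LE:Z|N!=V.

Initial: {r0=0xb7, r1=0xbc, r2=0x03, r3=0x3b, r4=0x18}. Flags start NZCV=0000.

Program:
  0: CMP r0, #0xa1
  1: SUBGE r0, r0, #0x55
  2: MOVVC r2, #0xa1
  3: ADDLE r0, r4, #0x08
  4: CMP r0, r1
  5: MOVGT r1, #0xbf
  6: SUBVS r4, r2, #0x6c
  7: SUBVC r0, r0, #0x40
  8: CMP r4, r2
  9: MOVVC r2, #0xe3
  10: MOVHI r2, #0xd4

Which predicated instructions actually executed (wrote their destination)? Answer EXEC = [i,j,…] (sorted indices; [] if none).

EXEC = [1,2,5,6]

0: ✓ CMP  NZCV=0010
1: ✓ SUBGE  r0←0x62
2: ✓ MOVVC  r2←0xa1
3: · ADDLE
4: ✓ CMP  NZCV=1001
5: ✓ MOVGT  r1←0xbf
6: ✓ SUBVS  r4←0x35
7: · SUBVC
8: ✓ CMP  NZCV=1001
9: · MOVVC
10: · MOVHI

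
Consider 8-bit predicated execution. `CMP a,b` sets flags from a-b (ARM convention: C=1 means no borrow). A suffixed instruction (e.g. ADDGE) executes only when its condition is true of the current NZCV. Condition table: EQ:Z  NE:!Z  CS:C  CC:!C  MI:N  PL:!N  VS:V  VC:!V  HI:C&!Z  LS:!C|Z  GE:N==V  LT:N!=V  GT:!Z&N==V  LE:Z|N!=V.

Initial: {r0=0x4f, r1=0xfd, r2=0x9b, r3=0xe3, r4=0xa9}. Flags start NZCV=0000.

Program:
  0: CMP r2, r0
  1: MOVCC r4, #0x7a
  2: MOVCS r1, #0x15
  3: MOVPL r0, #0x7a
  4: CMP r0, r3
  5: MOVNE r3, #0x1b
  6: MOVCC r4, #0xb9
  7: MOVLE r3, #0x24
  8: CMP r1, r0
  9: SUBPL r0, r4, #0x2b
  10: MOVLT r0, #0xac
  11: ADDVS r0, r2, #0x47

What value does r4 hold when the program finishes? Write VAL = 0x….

VAL = 0xb9

[0] flags=0011 → (cmp)
[1] flags=0011 CC?F → skip
[2] flags=0011 CS?T → r1=0x15
[3] flags=0011 PL?T → r0=0x7a
[4] flags=1001 → (cmp)
[5] flags=1001 NE?T → r3=0x1b
[6] flags=1001 CC?T → r4=0xb9
[7] flags=1001 LE?F → skip
[8] flags=1000 → (cmp)
[9] flags=1000 PL?F → skip
[10] flags=1000 LT?T → r0=0xac
[11] flags=1000 VS?F → skip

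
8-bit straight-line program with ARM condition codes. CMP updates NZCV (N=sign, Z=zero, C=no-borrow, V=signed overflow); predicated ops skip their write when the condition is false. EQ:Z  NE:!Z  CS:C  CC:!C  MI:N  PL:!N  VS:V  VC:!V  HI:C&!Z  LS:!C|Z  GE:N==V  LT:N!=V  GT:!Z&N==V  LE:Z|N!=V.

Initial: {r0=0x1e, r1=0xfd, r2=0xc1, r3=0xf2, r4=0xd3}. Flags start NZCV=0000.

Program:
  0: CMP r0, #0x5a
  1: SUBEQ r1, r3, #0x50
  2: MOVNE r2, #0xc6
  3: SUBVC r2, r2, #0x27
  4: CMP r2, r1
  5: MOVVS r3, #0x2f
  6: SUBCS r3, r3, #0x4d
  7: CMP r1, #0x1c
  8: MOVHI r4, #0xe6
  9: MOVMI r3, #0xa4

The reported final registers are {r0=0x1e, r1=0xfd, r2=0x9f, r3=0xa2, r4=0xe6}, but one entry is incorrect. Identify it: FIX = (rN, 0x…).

FIX = (r3, 0xa4)

0: ✓ CMP  NZCV=1000
1: · SUBEQ
2: ✓ MOVNE  r2←0xc6
3: ✓ SUBVC  r2←0x9f
4: ✓ CMP  NZCV=1000
5: · MOVVS
6: · SUBCS
7: ✓ CMP  NZCV=1010
8: ✓ MOVHI  r4←0xe6
9: ✓ MOVMI  r3←0xa4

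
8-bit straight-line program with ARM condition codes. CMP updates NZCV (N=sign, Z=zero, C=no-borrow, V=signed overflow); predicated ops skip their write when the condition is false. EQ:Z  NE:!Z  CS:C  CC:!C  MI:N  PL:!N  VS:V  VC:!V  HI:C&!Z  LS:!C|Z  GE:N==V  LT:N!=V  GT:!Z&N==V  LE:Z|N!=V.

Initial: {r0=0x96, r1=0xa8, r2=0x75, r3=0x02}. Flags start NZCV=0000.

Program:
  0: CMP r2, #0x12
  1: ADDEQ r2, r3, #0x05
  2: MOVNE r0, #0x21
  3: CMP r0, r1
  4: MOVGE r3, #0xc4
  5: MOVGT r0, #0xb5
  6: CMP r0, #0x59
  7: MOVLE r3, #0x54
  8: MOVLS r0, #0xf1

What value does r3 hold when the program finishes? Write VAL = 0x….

VAL = 0x54

[0] flags=0010 → (cmp)
[1] flags=0010 EQ?F → skip
[2] flags=0010 NE?T → r0=0x21
[3] flags=0000 → (cmp)
[4] flags=0000 GE?T → r3=0xc4
[5] flags=0000 GT?T → r0=0xb5
[6] flags=0011 → (cmp)
[7] flags=0011 LE?T → r3=0x54
[8] flags=0011 LS?F → skip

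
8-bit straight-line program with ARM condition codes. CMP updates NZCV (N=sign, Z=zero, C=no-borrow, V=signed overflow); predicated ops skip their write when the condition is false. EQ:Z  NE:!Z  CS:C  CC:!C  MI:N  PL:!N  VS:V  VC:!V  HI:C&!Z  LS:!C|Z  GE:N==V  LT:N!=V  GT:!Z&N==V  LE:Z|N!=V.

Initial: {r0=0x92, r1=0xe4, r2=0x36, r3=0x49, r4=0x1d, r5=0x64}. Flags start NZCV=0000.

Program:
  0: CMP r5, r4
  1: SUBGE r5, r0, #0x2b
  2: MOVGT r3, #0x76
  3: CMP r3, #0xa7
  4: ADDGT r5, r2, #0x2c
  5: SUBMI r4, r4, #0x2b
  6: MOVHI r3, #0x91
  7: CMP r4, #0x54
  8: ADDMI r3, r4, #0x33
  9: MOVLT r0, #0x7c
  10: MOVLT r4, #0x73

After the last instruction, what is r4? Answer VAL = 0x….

VAL = 0x73

0: ✓ CMP  NZCV=0010
1: ✓ SUBGE  r5←0x67
2: ✓ MOVGT  r3←0x76
3: ✓ CMP  NZCV=1001
4: ✓ ADDGT  r5←0x62
5: ✓ SUBMI  r4←0xf2
6: · MOVHI
7: ✓ CMP  NZCV=1010
8: ✓ ADDMI  r3←0x25
9: ✓ MOVLT  r0←0x7c
10: ✓ MOVLT  r4←0x73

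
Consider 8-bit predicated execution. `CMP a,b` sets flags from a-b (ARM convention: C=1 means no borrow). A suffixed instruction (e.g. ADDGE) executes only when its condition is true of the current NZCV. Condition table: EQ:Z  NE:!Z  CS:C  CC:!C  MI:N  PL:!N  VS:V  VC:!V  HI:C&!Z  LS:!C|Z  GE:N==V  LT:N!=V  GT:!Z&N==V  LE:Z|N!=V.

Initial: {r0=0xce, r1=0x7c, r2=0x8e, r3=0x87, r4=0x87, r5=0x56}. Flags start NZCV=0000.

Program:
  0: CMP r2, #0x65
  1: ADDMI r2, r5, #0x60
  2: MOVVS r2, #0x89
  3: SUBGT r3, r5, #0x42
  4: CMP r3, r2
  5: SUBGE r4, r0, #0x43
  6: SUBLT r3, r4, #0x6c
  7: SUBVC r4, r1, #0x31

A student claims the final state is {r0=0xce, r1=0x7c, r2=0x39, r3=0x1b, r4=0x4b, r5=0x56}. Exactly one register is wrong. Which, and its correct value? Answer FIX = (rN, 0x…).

FIX = (r2, 0x89)

0: ✓ CMP  NZCV=0011
1: · ADDMI
2: ✓ MOVVS  r2←0x89
3: · SUBGT
4: ✓ CMP  NZCV=1000
5: · SUBGE
6: ✓ SUBLT  r3←0x1b
7: ✓ SUBVC  r4←0x4b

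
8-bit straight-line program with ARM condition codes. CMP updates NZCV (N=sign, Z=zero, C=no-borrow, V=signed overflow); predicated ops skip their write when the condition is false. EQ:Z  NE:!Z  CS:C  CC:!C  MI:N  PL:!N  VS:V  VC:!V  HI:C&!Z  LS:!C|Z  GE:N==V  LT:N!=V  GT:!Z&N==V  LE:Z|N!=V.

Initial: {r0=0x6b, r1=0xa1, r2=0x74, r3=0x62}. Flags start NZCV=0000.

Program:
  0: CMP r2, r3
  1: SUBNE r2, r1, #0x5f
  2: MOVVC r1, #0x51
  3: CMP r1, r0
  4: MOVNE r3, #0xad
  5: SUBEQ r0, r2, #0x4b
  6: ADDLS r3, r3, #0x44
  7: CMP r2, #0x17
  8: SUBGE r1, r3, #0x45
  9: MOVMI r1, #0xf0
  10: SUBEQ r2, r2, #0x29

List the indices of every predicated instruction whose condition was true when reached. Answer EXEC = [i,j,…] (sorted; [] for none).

0: ✓ CMP  NZCV=0010
1: ✓ SUBNE  r2←0x42
2: ✓ MOVVC  r1←0x51
3: ✓ CMP  NZCV=1000
4: ✓ MOVNE  r3←0xad
5: · SUBEQ
6: ✓ ADDLS  r3←0xf1
7: ✓ CMP  NZCV=0010
8: ✓ SUBGE  r1←0xac
9: · MOVMI
10: · SUBEQ

EXEC = [1,2,4,6,8]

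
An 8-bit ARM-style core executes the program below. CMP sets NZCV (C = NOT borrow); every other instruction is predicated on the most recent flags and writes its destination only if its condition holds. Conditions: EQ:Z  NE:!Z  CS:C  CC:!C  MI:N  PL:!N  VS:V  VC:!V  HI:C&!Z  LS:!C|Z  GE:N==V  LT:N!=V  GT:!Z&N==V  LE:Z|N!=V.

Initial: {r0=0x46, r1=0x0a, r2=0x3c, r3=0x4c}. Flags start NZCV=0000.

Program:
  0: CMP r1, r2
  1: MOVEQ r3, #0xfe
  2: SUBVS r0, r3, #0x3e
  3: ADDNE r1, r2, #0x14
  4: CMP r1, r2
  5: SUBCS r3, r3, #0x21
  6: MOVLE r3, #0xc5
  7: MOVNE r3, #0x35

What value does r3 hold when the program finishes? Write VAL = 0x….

0: ✓ CMP  NZCV=1000
1: · MOVEQ
2: · SUBVS
3: ✓ ADDNE  r1←0x50
4: ✓ CMP  NZCV=0010
5: ✓ SUBCS  r3←0x2b
6: · MOVLE
7: ✓ MOVNE  r3←0x35

VAL = 0x35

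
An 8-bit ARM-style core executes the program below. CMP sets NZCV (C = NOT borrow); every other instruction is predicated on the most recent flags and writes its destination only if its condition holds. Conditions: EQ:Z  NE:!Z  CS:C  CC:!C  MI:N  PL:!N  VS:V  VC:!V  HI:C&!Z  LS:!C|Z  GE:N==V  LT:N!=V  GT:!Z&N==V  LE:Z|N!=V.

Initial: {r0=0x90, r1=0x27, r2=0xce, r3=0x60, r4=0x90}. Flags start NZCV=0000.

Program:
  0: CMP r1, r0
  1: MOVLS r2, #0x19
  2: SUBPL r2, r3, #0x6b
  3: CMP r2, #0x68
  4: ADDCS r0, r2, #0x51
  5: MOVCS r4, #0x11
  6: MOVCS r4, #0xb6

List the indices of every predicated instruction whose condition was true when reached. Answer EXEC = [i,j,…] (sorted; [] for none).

0: ✓ CMP  NZCV=1001
1: ✓ MOVLS  r2←0x19
2: · SUBPL
3: ✓ CMP  NZCV=1000
4: · ADDCS
5: · MOVCS
6: · MOVCS

EXEC = [1]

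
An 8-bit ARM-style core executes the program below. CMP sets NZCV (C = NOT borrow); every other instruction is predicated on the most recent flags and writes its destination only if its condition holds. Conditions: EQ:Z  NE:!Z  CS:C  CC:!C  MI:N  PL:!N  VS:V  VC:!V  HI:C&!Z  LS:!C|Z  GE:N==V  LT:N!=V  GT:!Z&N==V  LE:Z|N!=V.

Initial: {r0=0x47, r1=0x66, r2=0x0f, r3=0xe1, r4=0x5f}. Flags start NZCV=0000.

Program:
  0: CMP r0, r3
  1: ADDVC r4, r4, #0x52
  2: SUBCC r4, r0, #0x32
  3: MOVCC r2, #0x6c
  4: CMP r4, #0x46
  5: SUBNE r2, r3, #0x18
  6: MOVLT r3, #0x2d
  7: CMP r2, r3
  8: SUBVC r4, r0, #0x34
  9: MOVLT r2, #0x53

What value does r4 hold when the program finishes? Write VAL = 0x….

VAL = 0x13

0: ✓ CMP  NZCV=0000
1: ✓ ADDVC  r4←0xb1
2: ✓ SUBCC  r4←0x15
3: ✓ MOVCC  r2←0x6c
4: ✓ CMP  NZCV=1000
5: ✓ SUBNE  r2←0xc9
6: ✓ MOVLT  r3←0x2d
7: ✓ CMP  NZCV=1010
8: ✓ SUBVC  r4←0x13
9: ✓ MOVLT  r2←0x53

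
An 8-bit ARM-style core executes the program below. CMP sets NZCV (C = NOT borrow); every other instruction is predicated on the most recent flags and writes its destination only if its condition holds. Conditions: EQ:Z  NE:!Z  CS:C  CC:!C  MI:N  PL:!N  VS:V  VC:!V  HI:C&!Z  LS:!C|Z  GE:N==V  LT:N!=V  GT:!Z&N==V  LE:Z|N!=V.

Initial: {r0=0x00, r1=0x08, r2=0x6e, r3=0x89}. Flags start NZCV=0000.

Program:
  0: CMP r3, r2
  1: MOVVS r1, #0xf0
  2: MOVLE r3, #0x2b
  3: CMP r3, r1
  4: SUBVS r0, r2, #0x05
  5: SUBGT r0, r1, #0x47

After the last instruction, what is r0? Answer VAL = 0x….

0: ✓ CMP  NZCV=0011
1: ✓ MOVVS  r1←0xf0
2: ✓ MOVLE  r3←0x2b
3: ✓ CMP  NZCV=0000
4: · SUBVS
5: ✓ SUBGT  r0←0xa9

VAL = 0xa9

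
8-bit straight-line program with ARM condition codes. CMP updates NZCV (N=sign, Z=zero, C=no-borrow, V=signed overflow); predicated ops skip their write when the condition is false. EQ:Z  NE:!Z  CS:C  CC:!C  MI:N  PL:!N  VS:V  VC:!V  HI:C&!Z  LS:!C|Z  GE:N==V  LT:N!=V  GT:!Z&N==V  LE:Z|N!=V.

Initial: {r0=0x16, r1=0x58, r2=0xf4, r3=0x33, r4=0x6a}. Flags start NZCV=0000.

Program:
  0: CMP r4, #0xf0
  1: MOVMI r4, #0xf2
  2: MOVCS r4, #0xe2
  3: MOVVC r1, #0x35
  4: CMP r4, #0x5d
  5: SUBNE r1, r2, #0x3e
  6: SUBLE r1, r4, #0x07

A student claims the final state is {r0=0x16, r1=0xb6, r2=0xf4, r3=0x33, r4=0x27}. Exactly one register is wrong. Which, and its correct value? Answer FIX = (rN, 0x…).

FIX = (r4, 0x6a)

[0] flags=0000 → (cmp)
[1] flags=0000 MI?F → skip
[2] flags=0000 CS?F → skip
[3] flags=0000 VC?T → r1=0x35
[4] flags=0010 → (cmp)
[5] flags=0010 NE?T → r1=0xb6
[6] flags=0010 LE?F → skip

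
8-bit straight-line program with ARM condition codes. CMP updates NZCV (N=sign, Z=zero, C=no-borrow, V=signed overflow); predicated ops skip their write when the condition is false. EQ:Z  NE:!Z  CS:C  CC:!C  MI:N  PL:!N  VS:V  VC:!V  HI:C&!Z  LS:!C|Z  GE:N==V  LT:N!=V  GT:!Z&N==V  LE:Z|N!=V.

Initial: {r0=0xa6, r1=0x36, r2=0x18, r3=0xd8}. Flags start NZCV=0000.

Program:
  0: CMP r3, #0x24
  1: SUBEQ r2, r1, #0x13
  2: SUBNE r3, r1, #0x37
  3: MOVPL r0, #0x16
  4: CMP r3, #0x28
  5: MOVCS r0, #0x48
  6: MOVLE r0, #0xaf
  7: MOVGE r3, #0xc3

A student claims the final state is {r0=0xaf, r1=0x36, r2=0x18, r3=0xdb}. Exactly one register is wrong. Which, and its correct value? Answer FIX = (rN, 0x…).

[0] flags=1010 → (cmp)
[1] flags=1010 EQ?F → skip
[2] flags=1010 NE?T → r3=0xff
[3] flags=1010 PL?F → skip
[4] flags=1010 → (cmp)
[5] flags=1010 CS?T → r0=0x48
[6] flags=1010 LE?T → r0=0xaf
[7] flags=1010 GE?F → skip

FIX = (r3, 0xff)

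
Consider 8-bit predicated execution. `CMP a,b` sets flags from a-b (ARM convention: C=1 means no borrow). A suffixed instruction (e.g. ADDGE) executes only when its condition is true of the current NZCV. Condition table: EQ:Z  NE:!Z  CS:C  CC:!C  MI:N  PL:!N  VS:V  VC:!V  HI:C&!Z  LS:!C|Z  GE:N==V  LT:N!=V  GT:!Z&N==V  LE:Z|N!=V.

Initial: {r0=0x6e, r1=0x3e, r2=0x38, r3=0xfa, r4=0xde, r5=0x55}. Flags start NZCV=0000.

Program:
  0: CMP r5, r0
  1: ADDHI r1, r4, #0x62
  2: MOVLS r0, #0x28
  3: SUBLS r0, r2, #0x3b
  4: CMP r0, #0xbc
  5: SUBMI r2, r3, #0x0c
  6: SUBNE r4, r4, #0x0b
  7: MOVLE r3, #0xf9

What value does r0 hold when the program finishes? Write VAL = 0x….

0: ✓ CMP  NZCV=1000
1: · ADDHI
2: ✓ MOVLS  r0←0x28
3: ✓ SUBLS  r0←0xfd
4: ✓ CMP  NZCV=0010
5: · SUBMI
6: ✓ SUBNE  r4←0xd3
7: · MOVLE

VAL = 0xfd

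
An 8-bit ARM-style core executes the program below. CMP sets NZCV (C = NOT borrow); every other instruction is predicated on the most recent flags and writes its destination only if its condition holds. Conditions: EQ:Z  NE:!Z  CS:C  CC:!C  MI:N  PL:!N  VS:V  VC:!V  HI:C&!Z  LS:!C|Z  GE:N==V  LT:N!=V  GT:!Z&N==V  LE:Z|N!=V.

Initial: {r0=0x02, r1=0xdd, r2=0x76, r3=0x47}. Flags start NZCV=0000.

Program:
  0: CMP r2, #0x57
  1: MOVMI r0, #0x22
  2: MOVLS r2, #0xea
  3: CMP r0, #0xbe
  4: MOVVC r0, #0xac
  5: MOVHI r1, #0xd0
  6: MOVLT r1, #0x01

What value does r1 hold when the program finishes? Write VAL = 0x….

[0] flags=0010 → (cmp)
[1] flags=0010 MI?F → skip
[2] flags=0010 LS?F → skip
[3] flags=0000 → (cmp)
[4] flags=0000 VC?T → r0=0xac
[5] flags=0000 HI?F → skip
[6] flags=0000 LT?F → skip

VAL = 0xdd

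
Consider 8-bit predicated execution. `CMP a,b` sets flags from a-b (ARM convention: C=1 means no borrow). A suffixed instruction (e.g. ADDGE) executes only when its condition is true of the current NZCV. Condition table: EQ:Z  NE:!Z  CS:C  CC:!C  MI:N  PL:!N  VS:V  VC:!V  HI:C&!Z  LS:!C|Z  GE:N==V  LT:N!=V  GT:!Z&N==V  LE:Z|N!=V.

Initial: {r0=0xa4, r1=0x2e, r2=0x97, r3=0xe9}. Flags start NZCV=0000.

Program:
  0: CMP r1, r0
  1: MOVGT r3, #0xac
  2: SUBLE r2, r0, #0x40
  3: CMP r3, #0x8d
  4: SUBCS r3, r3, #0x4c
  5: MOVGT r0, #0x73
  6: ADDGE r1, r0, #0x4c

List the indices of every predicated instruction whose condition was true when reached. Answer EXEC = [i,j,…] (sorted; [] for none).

EXEC = [1,4,5,6]

[0] flags=1001 → (cmp)
[1] flags=1001 GT?T → r3=0xac
[2] flags=1001 LE?F → skip
[3] flags=0010 → (cmp)
[4] flags=0010 CS?T → r3=0x60
[5] flags=0010 GT?T → r0=0x73
[6] flags=0010 GE?T → r1=0xbf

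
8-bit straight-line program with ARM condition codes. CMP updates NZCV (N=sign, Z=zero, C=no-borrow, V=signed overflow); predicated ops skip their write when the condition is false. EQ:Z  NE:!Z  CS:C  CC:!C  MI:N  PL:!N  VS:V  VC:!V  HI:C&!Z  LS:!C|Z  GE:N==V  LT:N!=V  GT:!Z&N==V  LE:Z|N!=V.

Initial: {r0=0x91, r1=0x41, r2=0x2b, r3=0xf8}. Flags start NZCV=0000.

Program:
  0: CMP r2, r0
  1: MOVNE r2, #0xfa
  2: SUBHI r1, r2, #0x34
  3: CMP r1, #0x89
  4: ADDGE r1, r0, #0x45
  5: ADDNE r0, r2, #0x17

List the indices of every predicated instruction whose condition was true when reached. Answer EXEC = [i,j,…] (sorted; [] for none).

0: ✓ CMP  NZCV=1001
1: ✓ MOVNE  r2←0xfa
2: · SUBHI
3: ✓ CMP  NZCV=1001
4: ✓ ADDGE  r1←0xd6
5: ✓ ADDNE  r0←0x11

EXEC = [1,4,5]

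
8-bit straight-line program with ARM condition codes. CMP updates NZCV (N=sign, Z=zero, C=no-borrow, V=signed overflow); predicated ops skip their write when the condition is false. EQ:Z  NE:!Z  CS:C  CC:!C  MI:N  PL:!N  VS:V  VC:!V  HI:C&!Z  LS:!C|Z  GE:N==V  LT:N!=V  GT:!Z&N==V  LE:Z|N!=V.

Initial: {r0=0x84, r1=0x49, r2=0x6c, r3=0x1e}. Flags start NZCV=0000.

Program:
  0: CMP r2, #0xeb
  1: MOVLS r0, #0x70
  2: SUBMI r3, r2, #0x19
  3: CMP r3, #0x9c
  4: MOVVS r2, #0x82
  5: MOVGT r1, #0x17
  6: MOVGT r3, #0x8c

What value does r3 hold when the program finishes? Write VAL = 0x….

0: ✓ CMP  NZCV=1001
1: ✓ MOVLS  r0←0x70
2: ✓ SUBMI  r3←0x53
3: ✓ CMP  NZCV=1001
4: ✓ MOVVS  r2←0x82
5: ✓ MOVGT  r1←0x17
6: ✓ MOVGT  r3←0x8c

VAL = 0x8c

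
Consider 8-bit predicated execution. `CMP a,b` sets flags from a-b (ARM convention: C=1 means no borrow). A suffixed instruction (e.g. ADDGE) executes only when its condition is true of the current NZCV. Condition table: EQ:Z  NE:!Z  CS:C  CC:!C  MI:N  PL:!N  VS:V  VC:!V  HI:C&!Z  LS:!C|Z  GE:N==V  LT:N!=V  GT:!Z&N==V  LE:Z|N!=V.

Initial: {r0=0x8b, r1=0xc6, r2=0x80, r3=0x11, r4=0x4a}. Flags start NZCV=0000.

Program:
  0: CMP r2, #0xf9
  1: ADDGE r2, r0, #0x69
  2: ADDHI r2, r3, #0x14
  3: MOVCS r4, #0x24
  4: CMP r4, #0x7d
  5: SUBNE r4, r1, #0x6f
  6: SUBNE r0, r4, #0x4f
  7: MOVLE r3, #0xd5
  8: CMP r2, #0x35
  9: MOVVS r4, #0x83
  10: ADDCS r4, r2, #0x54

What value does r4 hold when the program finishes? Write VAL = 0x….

VAL = 0xd4

[0] flags=1000 → (cmp)
[1] flags=1000 GE?F → skip
[2] flags=1000 HI?F → skip
[3] flags=1000 CS?F → skip
[4] flags=1000 → (cmp)
[5] flags=1000 NE?T → r4=0x57
[6] flags=1000 NE?T → r0=0x08
[7] flags=1000 LE?T → r3=0xd5
[8] flags=0011 → (cmp)
[9] flags=0011 VS?T → r4=0x83
[10] flags=0011 CS?T → r4=0xd4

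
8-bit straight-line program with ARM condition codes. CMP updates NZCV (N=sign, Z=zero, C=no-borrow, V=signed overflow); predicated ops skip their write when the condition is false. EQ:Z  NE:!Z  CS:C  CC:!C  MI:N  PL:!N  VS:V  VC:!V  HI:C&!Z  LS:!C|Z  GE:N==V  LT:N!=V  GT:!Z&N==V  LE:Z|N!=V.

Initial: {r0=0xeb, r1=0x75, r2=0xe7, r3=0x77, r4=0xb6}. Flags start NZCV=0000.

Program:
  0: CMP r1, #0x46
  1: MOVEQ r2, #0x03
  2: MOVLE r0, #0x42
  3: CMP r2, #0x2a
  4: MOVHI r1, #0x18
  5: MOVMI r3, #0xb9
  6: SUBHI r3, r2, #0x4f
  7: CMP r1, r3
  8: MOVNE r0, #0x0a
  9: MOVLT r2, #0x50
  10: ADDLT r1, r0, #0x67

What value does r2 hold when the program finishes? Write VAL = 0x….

VAL = 0xe7

0: ✓ CMP  NZCV=0010
1: · MOVEQ
2: · MOVLE
3: ✓ CMP  NZCV=1010
4: ✓ MOVHI  r1←0x18
5: ✓ MOVMI  r3←0xb9
6: ✓ SUBHI  r3←0x98
7: ✓ CMP  NZCV=1001
8: ✓ MOVNE  r0←0x0a
9: · MOVLT
10: · ADDLT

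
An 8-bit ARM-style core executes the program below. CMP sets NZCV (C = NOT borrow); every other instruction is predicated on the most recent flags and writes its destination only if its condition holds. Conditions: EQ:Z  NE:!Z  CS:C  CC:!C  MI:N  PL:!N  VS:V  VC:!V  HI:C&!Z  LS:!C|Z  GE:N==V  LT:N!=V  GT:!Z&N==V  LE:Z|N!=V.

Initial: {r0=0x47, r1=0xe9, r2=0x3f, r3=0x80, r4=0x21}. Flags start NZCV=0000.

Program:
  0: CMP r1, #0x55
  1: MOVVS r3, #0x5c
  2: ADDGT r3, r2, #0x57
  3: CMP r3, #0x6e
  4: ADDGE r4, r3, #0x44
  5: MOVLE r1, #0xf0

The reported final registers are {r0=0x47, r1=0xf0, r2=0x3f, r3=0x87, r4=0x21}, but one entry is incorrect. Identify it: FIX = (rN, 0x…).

[0] flags=1010 → (cmp)
[1] flags=1010 VS?F → skip
[2] flags=1010 GT?F → skip
[3] flags=0011 → (cmp)
[4] flags=0011 GE?F → skip
[5] flags=0011 LE?T → r1=0xf0

FIX = (r3, 0x80)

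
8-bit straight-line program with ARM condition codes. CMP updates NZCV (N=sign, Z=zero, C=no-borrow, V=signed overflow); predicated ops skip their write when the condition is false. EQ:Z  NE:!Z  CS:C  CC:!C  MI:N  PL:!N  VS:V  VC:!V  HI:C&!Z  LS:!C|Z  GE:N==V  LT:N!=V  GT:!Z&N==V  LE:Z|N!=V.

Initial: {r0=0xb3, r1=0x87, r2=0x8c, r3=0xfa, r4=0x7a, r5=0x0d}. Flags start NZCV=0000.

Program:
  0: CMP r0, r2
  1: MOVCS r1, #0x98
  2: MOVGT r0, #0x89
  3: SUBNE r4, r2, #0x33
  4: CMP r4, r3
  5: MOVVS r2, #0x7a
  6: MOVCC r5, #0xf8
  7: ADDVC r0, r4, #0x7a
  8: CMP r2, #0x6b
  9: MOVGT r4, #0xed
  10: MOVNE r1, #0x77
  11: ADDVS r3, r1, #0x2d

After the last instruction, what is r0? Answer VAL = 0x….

[0] flags=0010 → (cmp)
[1] flags=0010 CS?T → r1=0x98
[2] flags=0010 GT?T → r0=0x89
[3] flags=0010 NE?T → r4=0x59
[4] flags=0000 → (cmp)
[5] flags=0000 VS?F → skip
[6] flags=0000 CC?T → r5=0xf8
[7] flags=0000 VC?T → r0=0xd3
[8] flags=0011 → (cmp)
[9] flags=0011 GT?F → skip
[10] flags=0011 NE?T → r1=0x77
[11] flags=0011 VS?T → r3=0xa4

VAL = 0xd3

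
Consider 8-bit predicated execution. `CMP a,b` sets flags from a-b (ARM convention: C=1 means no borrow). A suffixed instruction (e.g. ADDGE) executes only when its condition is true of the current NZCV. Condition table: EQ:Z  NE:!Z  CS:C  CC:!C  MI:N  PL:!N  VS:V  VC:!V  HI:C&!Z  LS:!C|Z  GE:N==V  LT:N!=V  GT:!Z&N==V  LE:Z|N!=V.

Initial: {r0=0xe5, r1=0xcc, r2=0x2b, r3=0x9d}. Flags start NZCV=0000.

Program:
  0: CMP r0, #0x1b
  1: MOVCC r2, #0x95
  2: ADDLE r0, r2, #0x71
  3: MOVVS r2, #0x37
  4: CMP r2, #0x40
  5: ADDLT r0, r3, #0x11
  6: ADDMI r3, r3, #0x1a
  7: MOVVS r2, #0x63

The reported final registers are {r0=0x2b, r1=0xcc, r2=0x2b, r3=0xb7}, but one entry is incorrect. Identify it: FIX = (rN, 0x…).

0: ✓ CMP  NZCV=1010
1: · MOVCC
2: ✓ ADDLE  r0←0x9c
3: · MOVVS
4: ✓ CMP  NZCV=1000
5: ✓ ADDLT  r0←0xae
6: ✓ ADDMI  r3←0xb7
7: · MOVVS

FIX = (r0, 0xae)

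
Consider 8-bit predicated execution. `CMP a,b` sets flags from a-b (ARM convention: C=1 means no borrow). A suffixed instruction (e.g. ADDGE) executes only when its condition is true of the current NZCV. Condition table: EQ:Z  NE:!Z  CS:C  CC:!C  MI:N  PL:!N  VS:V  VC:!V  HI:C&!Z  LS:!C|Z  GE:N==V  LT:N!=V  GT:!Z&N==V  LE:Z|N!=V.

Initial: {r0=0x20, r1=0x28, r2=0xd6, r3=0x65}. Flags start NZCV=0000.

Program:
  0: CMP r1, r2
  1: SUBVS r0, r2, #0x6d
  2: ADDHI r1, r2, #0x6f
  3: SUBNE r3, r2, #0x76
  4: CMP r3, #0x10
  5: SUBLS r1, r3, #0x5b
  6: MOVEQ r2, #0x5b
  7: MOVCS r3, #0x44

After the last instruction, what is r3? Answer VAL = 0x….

VAL = 0x44

0: ✓ CMP  NZCV=0000
1: · SUBVS
2: · ADDHI
3: ✓ SUBNE  r3←0x60
4: ✓ CMP  NZCV=0010
5: · SUBLS
6: · MOVEQ
7: ✓ MOVCS  r3←0x44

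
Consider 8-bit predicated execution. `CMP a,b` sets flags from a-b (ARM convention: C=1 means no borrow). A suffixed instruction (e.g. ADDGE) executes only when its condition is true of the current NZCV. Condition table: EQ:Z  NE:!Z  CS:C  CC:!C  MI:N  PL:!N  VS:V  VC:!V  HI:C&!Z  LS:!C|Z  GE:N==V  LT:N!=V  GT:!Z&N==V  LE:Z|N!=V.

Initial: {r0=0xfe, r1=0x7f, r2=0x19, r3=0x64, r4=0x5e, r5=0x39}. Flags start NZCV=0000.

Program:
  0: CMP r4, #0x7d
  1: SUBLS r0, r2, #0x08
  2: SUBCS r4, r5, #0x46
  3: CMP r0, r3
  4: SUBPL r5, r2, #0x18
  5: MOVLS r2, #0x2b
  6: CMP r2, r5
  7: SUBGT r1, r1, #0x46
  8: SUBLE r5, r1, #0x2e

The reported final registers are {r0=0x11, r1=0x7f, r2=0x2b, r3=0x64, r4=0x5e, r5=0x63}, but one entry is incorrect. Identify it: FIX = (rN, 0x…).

FIX = (r5, 0x51)

0: ✓ CMP  NZCV=1000
1: ✓ SUBLS  r0←0x11
2: · SUBCS
3: ✓ CMP  NZCV=1000
4: · SUBPL
5: ✓ MOVLS  r2←0x2b
6: ✓ CMP  NZCV=1000
7: · SUBGT
8: ✓ SUBLE  r5←0x51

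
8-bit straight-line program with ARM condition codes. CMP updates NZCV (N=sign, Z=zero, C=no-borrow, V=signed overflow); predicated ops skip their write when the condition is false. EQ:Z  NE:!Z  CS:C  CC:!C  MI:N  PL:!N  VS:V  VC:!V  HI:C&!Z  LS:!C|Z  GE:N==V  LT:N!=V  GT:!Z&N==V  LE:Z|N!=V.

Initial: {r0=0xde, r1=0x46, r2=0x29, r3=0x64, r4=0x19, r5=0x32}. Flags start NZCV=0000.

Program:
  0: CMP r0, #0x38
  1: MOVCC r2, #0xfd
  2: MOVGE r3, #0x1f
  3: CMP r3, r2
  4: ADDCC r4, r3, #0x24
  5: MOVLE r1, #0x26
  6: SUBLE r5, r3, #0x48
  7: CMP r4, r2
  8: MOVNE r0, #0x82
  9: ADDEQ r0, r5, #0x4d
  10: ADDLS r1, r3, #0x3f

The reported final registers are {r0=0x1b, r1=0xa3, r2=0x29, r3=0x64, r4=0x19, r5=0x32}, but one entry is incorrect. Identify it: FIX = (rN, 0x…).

[0] flags=1010 → (cmp)
[1] flags=1010 CC?F → skip
[2] flags=1010 GE?F → skip
[3] flags=0010 → (cmp)
[4] flags=0010 CC?F → skip
[5] flags=0010 LE?F → skip
[6] flags=0010 LE?F → skip
[7] flags=1000 → (cmp)
[8] flags=1000 NE?T → r0=0x82
[9] flags=1000 EQ?F → skip
[10] flags=1000 LS?T → r1=0xa3

FIX = (r0, 0x82)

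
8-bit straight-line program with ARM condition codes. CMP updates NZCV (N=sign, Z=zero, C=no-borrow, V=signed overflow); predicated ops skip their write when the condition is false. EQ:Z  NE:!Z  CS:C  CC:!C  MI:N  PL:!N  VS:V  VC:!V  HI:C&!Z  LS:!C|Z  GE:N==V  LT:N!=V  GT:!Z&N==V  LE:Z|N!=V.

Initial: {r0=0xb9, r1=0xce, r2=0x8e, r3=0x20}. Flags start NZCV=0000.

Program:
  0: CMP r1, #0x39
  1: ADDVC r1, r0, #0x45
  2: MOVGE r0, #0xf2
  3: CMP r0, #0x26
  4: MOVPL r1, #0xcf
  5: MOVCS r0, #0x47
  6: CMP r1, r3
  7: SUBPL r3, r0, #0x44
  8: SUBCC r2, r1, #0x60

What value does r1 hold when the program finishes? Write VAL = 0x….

VAL = 0xfe

[0] flags=1010 → (cmp)
[1] flags=1010 VC?T → r1=0xfe
[2] flags=1010 GE?F → skip
[3] flags=1010 → (cmp)
[4] flags=1010 PL?F → skip
[5] flags=1010 CS?T → r0=0x47
[6] flags=1010 → (cmp)
[7] flags=1010 PL?F → skip
[8] flags=1010 CC?F → skip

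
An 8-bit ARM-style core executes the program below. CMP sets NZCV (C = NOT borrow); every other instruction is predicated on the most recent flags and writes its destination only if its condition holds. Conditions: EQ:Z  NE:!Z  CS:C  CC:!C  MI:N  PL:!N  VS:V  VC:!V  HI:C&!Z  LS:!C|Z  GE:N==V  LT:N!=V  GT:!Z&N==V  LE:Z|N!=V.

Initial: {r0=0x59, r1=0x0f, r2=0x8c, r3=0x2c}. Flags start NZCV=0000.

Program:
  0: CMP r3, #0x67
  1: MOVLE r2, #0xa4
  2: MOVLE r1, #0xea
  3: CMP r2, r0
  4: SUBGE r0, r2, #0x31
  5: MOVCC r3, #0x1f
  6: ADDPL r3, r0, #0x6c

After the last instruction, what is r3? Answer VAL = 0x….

0: ✓ CMP  NZCV=1000
1: ✓ MOVLE  r2←0xa4
2: ✓ MOVLE  r1←0xea
3: ✓ CMP  NZCV=0011
4: · SUBGE
5: · MOVCC
6: ✓ ADDPL  r3←0xc5

VAL = 0xc5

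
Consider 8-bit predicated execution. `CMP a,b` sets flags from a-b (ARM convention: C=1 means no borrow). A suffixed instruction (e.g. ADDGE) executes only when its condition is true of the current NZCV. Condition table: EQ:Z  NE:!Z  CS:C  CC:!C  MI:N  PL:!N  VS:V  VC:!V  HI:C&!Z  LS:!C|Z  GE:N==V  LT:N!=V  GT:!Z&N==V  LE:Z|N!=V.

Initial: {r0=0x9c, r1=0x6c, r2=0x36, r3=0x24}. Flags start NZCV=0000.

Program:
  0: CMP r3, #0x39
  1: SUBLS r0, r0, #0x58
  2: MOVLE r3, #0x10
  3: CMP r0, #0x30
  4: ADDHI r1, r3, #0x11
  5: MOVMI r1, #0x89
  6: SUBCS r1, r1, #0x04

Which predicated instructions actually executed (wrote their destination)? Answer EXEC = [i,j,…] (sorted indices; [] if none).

[0] flags=1000 → (cmp)
[1] flags=1000 LS?T → r0=0x44
[2] flags=1000 LE?T → r3=0x10
[3] flags=0010 → (cmp)
[4] flags=0010 HI?T → r1=0x21
[5] flags=0010 MI?F → skip
[6] flags=0010 CS?T → r1=0x1d

EXEC = [1,2,4,6]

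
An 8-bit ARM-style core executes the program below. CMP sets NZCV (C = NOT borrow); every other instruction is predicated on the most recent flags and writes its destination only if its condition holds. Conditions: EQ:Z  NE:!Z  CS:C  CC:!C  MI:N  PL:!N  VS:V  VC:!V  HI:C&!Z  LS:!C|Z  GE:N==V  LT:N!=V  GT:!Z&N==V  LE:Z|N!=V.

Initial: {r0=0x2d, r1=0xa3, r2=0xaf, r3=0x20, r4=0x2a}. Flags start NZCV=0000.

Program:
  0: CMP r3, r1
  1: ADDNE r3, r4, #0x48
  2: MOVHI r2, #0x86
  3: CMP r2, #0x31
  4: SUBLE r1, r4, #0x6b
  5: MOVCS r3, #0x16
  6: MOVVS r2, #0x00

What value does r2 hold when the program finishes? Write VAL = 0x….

VAL = 0x00

0: ✓ CMP  NZCV=0000
1: ✓ ADDNE  r3←0x72
2: · MOVHI
3: ✓ CMP  NZCV=0011
4: ✓ SUBLE  r1←0xbf
5: ✓ MOVCS  r3←0x16
6: ✓ MOVVS  r2←0x00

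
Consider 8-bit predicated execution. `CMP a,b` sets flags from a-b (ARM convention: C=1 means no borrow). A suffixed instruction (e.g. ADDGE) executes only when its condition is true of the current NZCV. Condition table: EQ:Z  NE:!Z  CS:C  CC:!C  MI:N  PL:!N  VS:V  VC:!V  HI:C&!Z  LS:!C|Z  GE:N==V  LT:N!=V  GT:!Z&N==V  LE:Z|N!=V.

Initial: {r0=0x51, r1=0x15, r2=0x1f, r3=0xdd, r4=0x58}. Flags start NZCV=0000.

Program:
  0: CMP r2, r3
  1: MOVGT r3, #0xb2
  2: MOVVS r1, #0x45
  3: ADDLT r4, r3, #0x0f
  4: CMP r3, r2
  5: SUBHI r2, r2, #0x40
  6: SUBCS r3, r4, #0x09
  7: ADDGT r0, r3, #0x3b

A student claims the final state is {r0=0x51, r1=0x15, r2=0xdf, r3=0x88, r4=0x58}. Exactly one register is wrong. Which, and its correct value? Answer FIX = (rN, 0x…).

0: ✓ CMP  NZCV=0000
1: ✓ MOVGT  r3←0xb2
2: · MOVVS
3: · ADDLT
4: ✓ CMP  NZCV=1010
5: ✓ SUBHI  r2←0xdf
6: ✓ SUBCS  r3←0x4f
7: · ADDGT

FIX = (r3, 0x4f)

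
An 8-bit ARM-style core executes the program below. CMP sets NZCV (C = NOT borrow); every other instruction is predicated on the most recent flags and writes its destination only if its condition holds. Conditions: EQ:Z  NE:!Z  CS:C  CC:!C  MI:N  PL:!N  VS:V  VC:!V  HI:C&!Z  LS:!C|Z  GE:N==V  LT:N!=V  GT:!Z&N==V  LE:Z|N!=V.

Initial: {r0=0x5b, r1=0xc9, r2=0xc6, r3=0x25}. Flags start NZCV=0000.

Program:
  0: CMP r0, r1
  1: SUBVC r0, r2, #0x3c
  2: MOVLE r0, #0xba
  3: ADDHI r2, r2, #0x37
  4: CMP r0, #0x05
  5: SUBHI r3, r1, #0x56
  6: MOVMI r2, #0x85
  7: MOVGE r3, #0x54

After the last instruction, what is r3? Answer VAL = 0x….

VAL = 0x54

[0] flags=1001 → (cmp)
[1] flags=1001 VC?F → skip
[2] flags=1001 LE?F → skip
[3] flags=1001 HI?F → skip
[4] flags=0010 → (cmp)
[5] flags=0010 HI?T → r3=0x73
[6] flags=0010 MI?F → skip
[7] flags=0010 GE?T → r3=0x54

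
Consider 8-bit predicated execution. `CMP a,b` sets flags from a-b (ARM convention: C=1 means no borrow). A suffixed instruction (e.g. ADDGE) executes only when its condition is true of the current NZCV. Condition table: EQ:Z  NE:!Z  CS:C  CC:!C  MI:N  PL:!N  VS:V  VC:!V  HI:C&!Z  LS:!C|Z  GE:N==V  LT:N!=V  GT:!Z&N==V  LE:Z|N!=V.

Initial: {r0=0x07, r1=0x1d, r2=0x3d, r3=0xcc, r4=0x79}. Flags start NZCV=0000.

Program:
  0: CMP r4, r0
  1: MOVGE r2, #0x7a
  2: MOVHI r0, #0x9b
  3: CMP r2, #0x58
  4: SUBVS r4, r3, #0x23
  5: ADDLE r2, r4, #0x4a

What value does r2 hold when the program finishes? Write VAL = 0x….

[0] flags=0010 → (cmp)
[1] flags=0010 GE?T → r2=0x7a
[2] flags=0010 HI?T → r0=0x9b
[3] flags=0010 → (cmp)
[4] flags=0010 VS?F → skip
[5] flags=0010 LE?F → skip

VAL = 0x7a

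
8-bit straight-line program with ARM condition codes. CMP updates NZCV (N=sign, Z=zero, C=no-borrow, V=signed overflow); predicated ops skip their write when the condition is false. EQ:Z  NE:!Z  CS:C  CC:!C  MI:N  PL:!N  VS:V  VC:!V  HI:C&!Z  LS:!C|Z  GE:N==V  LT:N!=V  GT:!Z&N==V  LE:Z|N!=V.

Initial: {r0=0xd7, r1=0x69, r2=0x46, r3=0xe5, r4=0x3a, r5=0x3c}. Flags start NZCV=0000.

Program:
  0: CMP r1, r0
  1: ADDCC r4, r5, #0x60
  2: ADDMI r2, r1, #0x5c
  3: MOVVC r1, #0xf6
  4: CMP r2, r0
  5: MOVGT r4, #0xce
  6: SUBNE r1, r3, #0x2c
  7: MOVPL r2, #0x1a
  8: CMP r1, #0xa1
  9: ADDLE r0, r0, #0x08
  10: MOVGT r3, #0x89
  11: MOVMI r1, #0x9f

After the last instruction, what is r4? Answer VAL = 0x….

VAL = 0x9c

[0] flags=1001 → (cmp)
[1] flags=1001 CC?T → r4=0x9c
[2] flags=1001 MI?T → r2=0xc5
[3] flags=1001 VC?F → skip
[4] flags=1000 → (cmp)
[5] flags=1000 GT?F → skip
[6] flags=1000 NE?T → r1=0xb9
[7] flags=1000 PL?F → skip
[8] flags=0010 → (cmp)
[9] flags=0010 LE?F → skip
[10] flags=0010 GT?T → r3=0x89
[11] flags=0010 MI?F → skip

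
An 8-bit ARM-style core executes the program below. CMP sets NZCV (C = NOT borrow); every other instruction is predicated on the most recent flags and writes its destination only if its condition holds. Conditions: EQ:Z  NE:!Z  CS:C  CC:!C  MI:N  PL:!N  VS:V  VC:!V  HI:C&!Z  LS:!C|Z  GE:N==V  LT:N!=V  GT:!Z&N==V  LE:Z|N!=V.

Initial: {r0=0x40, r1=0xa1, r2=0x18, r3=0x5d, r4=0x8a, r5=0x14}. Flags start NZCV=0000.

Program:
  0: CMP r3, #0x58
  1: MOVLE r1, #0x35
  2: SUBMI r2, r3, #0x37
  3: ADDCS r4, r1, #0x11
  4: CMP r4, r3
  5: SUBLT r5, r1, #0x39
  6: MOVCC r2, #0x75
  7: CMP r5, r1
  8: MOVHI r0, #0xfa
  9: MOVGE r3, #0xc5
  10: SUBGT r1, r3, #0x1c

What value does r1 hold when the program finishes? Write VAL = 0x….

[0] flags=0010 → (cmp)
[1] flags=0010 LE?F → skip
[2] flags=0010 MI?F → skip
[3] flags=0010 CS?T → r4=0xb2
[4] flags=0011 → (cmp)
[5] flags=0011 LT?T → r5=0x68
[6] flags=0011 CC?F → skip
[7] flags=1001 → (cmp)
[8] flags=1001 HI?F → skip
[9] flags=1001 GE?T → r3=0xc5
[10] flags=1001 GT?T → r1=0xa9

VAL = 0xa9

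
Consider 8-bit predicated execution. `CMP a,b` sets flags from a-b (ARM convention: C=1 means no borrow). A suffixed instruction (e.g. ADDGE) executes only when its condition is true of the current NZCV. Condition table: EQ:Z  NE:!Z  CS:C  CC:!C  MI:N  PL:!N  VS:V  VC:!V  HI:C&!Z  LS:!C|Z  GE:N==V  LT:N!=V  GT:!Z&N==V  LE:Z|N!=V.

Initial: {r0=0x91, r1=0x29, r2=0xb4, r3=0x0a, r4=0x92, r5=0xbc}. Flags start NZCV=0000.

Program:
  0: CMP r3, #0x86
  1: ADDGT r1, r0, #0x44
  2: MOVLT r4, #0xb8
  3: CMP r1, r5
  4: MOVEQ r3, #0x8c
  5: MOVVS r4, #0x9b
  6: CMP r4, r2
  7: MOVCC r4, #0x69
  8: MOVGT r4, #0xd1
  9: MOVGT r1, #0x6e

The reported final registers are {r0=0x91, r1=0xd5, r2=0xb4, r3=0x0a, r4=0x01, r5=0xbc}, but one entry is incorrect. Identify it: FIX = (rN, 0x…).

FIX = (r4, 0x69)

[0] flags=1001 → (cmp)
[1] flags=1001 GT?T → r1=0xd5
[2] flags=1001 LT?F → skip
[3] flags=0010 → (cmp)
[4] flags=0010 EQ?F → skip
[5] flags=0010 VS?F → skip
[6] flags=1000 → (cmp)
[7] flags=1000 CC?T → r4=0x69
[8] flags=1000 GT?F → skip
[9] flags=1000 GT?F → skip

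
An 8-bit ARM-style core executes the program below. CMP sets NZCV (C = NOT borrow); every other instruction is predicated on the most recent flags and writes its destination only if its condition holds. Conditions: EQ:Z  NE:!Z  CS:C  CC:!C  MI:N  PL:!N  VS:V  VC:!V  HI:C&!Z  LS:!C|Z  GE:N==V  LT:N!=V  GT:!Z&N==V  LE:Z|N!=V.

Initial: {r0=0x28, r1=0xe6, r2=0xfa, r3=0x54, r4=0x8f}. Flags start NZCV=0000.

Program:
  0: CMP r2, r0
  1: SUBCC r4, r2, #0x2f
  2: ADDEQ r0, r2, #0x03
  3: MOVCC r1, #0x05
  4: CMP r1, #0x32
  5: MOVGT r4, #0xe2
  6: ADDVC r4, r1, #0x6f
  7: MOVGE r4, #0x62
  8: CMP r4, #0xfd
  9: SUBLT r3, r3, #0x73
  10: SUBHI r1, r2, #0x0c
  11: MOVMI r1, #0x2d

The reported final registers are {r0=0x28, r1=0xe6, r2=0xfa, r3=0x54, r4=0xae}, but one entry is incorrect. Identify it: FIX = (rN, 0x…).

FIX = (r4, 0x55)

0: ✓ CMP  NZCV=1010
1: · SUBCC
2: · ADDEQ
3: · MOVCC
4: ✓ CMP  NZCV=1010
5: · MOVGT
6: ✓ ADDVC  r4←0x55
7: · MOVGE
8: ✓ CMP  NZCV=0000
9: · SUBLT
10: · SUBHI
11: · MOVMI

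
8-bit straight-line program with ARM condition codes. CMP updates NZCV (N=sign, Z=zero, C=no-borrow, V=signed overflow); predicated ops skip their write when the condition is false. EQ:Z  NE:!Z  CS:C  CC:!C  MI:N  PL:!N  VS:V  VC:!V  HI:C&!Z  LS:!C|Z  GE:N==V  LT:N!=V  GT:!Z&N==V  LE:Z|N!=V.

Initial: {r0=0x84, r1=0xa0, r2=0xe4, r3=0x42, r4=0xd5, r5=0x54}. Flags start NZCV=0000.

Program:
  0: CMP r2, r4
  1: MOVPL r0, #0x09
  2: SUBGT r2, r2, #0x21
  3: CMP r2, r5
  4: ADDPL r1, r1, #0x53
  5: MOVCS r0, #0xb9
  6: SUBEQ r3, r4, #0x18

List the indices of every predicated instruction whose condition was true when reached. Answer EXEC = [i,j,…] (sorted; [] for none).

EXEC = [1,2,4,5]

0: ✓ CMP  NZCV=0010
1: ✓ MOVPL  r0←0x09
2: ✓ SUBGT  r2←0xc3
3: ✓ CMP  NZCV=0011
4: ✓ ADDPL  r1←0xf3
5: ✓ MOVCS  r0←0xb9
6: · SUBEQ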